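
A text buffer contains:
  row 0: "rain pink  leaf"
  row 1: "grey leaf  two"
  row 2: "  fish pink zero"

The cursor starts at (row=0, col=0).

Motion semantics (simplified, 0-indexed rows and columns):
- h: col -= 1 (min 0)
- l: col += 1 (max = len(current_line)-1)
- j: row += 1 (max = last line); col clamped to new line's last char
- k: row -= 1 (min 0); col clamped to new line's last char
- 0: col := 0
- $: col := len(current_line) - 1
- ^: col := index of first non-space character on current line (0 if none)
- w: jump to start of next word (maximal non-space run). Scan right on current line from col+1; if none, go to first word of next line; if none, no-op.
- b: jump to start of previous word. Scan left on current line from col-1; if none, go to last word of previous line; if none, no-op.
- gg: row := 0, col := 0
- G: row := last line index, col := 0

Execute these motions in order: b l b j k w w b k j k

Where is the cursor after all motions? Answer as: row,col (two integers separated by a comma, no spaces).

After 1 (b): row=0 col=0 char='r'
After 2 (l): row=0 col=1 char='a'
After 3 (b): row=0 col=0 char='r'
After 4 (j): row=1 col=0 char='g'
After 5 (k): row=0 col=0 char='r'
After 6 (w): row=0 col=5 char='p'
After 7 (w): row=0 col=11 char='l'
After 8 (b): row=0 col=5 char='p'
After 9 (k): row=0 col=5 char='p'
After 10 (j): row=1 col=5 char='l'
After 11 (k): row=0 col=5 char='p'

Answer: 0,5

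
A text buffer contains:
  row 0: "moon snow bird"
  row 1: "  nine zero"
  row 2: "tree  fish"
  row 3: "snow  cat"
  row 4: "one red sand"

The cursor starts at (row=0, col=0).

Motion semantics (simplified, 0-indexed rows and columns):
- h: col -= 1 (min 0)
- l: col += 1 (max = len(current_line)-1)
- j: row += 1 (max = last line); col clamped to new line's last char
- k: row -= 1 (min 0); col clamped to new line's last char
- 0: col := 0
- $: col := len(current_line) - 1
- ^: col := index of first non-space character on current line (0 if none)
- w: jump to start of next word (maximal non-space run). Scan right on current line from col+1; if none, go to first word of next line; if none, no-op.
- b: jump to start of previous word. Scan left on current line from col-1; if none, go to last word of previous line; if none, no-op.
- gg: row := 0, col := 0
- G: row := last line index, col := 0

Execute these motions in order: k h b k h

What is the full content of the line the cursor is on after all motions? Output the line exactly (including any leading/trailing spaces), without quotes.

Answer: moon snow bird

Derivation:
After 1 (k): row=0 col=0 char='m'
After 2 (h): row=0 col=0 char='m'
After 3 (b): row=0 col=0 char='m'
After 4 (k): row=0 col=0 char='m'
After 5 (h): row=0 col=0 char='m'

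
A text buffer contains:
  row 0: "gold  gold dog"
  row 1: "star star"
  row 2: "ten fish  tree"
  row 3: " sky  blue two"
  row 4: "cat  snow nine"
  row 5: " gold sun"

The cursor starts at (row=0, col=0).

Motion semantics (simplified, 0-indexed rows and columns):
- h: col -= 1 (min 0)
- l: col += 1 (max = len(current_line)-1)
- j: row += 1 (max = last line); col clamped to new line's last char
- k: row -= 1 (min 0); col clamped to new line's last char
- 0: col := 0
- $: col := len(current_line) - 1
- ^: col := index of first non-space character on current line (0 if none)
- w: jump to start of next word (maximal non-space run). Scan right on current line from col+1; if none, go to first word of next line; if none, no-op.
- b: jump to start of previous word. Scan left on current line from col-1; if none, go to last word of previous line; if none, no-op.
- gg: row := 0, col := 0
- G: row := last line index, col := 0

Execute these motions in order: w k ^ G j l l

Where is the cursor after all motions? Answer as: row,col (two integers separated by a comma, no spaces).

Answer: 5,2

Derivation:
After 1 (w): row=0 col=6 char='g'
After 2 (k): row=0 col=6 char='g'
After 3 (^): row=0 col=0 char='g'
After 4 (G): row=5 col=0 char='_'
After 5 (j): row=5 col=0 char='_'
After 6 (l): row=5 col=1 char='g'
After 7 (l): row=5 col=2 char='o'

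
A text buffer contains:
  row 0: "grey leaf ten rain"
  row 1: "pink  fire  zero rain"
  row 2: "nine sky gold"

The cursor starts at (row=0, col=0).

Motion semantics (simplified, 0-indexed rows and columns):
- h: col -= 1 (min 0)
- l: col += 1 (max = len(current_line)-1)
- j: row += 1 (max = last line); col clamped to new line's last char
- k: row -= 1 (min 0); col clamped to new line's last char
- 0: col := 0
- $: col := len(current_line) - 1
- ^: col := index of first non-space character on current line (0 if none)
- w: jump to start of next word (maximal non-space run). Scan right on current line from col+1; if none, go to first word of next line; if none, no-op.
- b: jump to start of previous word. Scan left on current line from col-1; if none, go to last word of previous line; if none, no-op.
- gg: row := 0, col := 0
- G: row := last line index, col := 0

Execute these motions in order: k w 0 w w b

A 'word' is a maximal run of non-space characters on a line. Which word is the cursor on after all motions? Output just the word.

Answer: leaf

Derivation:
After 1 (k): row=0 col=0 char='g'
After 2 (w): row=0 col=5 char='l'
After 3 (0): row=0 col=0 char='g'
After 4 (w): row=0 col=5 char='l'
After 5 (w): row=0 col=10 char='t'
After 6 (b): row=0 col=5 char='l'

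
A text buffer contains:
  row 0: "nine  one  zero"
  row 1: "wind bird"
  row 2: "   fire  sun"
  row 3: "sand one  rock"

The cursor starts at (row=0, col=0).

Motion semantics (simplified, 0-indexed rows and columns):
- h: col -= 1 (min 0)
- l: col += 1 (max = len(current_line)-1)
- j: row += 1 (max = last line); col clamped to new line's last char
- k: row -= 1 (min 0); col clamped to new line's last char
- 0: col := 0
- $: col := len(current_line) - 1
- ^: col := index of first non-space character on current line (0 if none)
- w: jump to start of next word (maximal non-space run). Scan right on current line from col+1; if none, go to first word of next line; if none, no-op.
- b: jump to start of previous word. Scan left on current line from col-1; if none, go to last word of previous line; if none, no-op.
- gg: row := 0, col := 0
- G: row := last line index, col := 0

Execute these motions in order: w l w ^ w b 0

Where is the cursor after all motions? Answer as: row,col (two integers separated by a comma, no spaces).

Answer: 0,0

Derivation:
After 1 (w): row=0 col=6 char='o'
After 2 (l): row=0 col=7 char='n'
After 3 (w): row=0 col=11 char='z'
After 4 (^): row=0 col=0 char='n'
After 5 (w): row=0 col=6 char='o'
After 6 (b): row=0 col=0 char='n'
After 7 (0): row=0 col=0 char='n'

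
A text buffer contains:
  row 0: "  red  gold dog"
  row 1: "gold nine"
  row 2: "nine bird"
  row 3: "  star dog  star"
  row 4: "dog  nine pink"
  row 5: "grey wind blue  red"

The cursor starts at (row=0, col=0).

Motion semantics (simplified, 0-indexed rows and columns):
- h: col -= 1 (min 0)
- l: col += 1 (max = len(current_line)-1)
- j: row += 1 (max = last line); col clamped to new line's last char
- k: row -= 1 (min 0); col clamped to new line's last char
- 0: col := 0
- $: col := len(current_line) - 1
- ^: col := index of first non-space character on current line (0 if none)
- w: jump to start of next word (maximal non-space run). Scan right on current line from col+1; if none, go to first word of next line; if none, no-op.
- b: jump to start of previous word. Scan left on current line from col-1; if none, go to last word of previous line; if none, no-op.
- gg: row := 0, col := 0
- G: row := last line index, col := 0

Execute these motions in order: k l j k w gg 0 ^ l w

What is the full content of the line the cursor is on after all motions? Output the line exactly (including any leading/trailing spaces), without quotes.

Answer:   red  gold dog

Derivation:
After 1 (k): row=0 col=0 char='_'
After 2 (l): row=0 col=1 char='_'
After 3 (j): row=1 col=1 char='o'
After 4 (k): row=0 col=1 char='_'
After 5 (w): row=0 col=2 char='r'
After 6 (gg): row=0 col=0 char='_'
After 7 (0): row=0 col=0 char='_'
After 8 (^): row=0 col=2 char='r'
After 9 (l): row=0 col=3 char='e'
After 10 (w): row=0 col=7 char='g'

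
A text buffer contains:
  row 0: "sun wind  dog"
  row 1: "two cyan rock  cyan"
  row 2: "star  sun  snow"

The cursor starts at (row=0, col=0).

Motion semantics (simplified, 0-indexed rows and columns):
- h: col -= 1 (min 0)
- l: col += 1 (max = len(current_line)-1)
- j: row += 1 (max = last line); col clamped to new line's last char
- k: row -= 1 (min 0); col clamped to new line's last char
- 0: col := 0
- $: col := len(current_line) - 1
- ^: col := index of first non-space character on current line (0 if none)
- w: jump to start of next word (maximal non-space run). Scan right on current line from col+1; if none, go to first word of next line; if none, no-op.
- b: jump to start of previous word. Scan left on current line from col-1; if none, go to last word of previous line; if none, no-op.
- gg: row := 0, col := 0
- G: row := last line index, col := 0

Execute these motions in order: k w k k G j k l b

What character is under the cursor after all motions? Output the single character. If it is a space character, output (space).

After 1 (k): row=0 col=0 char='s'
After 2 (w): row=0 col=4 char='w'
After 3 (k): row=0 col=4 char='w'
After 4 (k): row=0 col=4 char='w'
After 5 (G): row=2 col=0 char='s'
After 6 (j): row=2 col=0 char='s'
After 7 (k): row=1 col=0 char='t'
After 8 (l): row=1 col=1 char='w'
After 9 (b): row=1 col=0 char='t'

Answer: t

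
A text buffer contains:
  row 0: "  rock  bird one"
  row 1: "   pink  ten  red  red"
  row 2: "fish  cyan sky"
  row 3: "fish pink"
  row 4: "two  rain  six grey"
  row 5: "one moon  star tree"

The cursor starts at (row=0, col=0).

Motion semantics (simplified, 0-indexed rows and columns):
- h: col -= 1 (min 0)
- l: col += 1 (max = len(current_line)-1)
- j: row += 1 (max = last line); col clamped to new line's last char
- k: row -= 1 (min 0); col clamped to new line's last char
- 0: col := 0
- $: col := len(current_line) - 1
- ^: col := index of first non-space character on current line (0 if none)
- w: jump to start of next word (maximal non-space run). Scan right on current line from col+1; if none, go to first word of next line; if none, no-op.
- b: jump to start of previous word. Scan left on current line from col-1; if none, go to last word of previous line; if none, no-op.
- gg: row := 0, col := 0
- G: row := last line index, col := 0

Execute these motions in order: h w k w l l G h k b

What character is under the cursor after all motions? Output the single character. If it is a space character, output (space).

Answer: p

Derivation:
After 1 (h): row=0 col=0 char='_'
After 2 (w): row=0 col=2 char='r'
After 3 (k): row=0 col=2 char='r'
After 4 (w): row=0 col=8 char='b'
After 5 (l): row=0 col=9 char='i'
After 6 (l): row=0 col=10 char='r'
After 7 (G): row=5 col=0 char='o'
After 8 (h): row=5 col=0 char='o'
After 9 (k): row=4 col=0 char='t'
After 10 (b): row=3 col=5 char='p'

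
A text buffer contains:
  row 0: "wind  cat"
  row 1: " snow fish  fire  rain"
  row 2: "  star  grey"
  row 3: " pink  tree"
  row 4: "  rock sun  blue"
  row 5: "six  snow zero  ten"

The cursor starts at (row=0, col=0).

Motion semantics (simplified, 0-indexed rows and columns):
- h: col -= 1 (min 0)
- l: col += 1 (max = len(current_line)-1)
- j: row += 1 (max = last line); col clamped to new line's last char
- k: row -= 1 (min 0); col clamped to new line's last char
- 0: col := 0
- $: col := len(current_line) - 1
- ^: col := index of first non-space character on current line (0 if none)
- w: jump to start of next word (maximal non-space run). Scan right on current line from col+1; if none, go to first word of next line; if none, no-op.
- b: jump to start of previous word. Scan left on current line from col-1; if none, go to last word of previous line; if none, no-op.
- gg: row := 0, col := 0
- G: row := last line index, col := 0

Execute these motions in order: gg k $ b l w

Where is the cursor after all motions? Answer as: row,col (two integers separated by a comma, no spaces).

After 1 (gg): row=0 col=0 char='w'
After 2 (k): row=0 col=0 char='w'
After 3 ($): row=0 col=8 char='t'
After 4 (b): row=0 col=6 char='c'
After 5 (l): row=0 col=7 char='a'
After 6 (w): row=1 col=1 char='s'

Answer: 1,1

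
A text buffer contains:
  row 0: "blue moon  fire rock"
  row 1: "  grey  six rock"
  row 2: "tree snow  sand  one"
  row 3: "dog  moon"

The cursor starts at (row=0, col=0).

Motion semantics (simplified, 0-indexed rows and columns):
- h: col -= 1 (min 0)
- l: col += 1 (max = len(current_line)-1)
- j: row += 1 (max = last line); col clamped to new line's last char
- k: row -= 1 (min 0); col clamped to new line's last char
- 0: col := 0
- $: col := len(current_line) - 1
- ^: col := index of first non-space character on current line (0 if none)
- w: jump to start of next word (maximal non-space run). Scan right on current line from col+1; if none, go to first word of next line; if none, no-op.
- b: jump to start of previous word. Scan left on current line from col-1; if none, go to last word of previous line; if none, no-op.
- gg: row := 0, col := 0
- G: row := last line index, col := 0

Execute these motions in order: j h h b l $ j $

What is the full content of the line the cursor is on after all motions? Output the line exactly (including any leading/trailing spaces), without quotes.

After 1 (j): row=1 col=0 char='_'
After 2 (h): row=1 col=0 char='_'
After 3 (h): row=1 col=0 char='_'
After 4 (b): row=0 col=16 char='r'
After 5 (l): row=0 col=17 char='o'
After 6 ($): row=0 col=19 char='k'
After 7 (j): row=1 col=15 char='k'
After 8 ($): row=1 col=15 char='k'

Answer:   grey  six rock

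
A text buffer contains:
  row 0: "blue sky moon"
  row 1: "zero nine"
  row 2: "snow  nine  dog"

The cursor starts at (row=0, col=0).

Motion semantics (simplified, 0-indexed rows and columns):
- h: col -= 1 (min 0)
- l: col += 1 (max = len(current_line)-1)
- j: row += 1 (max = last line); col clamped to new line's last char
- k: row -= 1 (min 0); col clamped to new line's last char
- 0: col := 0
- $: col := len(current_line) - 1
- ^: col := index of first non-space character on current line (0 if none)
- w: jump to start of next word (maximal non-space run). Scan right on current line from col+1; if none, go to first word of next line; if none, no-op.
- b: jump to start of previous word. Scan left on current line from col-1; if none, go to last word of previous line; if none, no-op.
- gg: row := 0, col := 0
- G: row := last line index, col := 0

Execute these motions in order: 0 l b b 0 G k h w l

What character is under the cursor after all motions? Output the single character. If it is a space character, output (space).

After 1 (0): row=0 col=0 char='b'
After 2 (l): row=0 col=1 char='l'
After 3 (b): row=0 col=0 char='b'
After 4 (b): row=0 col=0 char='b'
After 5 (0): row=0 col=0 char='b'
After 6 (G): row=2 col=0 char='s'
After 7 (k): row=1 col=0 char='z'
After 8 (h): row=1 col=0 char='z'
After 9 (w): row=1 col=5 char='n'
After 10 (l): row=1 col=6 char='i'

Answer: i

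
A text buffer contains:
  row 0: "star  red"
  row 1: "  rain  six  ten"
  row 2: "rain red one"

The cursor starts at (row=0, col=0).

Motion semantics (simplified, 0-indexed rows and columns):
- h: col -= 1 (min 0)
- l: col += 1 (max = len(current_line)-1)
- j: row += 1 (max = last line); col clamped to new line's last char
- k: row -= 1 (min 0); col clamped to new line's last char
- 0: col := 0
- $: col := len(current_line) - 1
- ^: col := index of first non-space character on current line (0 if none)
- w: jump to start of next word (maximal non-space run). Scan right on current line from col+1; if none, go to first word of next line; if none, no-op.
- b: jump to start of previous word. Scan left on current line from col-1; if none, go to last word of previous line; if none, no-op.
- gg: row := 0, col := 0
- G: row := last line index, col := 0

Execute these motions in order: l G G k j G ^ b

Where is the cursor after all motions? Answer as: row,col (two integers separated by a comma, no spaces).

After 1 (l): row=0 col=1 char='t'
After 2 (G): row=2 col=0 char='r'
After 3 (G): row=2 col=0 char='r'
After 4 (k): row=1 col=0 char='_'
After 5 (j): row=2 col=0 char='r'
After 6 (G): row=2 col=0 char='r'
After 7 (^): row=2 col=0 char='r'
After 8 (b): row=1 col=13 char='t'

Answer: 1,13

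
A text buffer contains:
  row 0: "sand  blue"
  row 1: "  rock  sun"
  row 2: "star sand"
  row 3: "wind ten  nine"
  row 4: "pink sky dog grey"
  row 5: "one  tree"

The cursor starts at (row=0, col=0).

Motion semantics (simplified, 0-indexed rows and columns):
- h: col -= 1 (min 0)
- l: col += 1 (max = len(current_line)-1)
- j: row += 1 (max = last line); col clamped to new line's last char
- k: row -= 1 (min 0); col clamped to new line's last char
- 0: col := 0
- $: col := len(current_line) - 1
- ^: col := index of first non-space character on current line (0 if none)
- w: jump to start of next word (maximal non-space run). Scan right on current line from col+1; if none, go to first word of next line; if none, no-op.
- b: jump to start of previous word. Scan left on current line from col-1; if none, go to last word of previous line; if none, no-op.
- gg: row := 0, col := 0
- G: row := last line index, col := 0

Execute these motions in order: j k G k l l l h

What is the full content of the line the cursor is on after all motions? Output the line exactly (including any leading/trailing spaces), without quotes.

After 1 (j): row=1 col=0 char='_'
After 2 (k): row=0 col=0 char='s'
After 3 (G): row=5 col=0 char='o'
After 4 (k): row=4 col=0 char='p'
After 5 (l): row=4 col=1 char='i'
After 6 (l): row=4 col=2 char='n'
After 7 (l): row=4 col=3 char='k'
After 8 (h): row=4 col=2 char='n'

Answer: pink sky dog grey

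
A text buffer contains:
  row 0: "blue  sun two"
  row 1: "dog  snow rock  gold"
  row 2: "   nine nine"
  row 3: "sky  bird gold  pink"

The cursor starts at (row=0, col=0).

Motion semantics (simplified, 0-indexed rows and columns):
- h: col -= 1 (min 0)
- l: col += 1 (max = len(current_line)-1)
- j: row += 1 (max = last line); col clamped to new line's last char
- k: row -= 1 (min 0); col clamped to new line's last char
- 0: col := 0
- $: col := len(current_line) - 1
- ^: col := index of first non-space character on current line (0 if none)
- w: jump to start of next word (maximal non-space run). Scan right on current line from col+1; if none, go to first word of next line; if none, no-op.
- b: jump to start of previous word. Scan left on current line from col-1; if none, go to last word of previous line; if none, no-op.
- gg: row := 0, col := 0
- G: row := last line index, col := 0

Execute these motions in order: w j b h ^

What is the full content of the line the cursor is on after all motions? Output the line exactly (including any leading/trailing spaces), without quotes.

After 1 (w): row=0 col=6 char='s'
After 2 (j): row=1 col=6 char='n'
After 3 (b): row=1 col=5 char='s'
After 4 (h): row=1 col=4 char='_'
After 5 (^): row=1 col=0 char='d'

Answer: dog  snow rock  gold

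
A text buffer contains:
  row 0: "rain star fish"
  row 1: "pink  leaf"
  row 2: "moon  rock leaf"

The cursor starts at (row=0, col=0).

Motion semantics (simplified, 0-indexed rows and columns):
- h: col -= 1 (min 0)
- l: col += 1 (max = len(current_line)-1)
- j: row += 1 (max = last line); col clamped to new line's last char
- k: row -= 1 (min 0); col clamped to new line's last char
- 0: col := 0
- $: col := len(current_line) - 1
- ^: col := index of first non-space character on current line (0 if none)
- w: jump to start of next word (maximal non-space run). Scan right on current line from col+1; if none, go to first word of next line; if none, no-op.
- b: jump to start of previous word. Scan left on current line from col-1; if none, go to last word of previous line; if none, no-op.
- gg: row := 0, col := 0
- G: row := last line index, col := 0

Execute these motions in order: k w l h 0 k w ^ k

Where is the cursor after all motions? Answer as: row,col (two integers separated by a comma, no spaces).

After 1 (k): row=0 col=0 char='r'
After 2 (w): row=0 col=5 char='s'
After 3 (l): row=0 col=6 char='t'
After 4 (h): row=0 col=5 char='s'
After 5 (0): row=0 col=0 char='r'
After 6 (k): row=0 col=0 char='r'
After 7 (w): row=0 col=5 char='s'
After 8 (^): row=0 col=0 char='r'
After 9 (k): row=0 col=0 char='r'

Answer: 0,0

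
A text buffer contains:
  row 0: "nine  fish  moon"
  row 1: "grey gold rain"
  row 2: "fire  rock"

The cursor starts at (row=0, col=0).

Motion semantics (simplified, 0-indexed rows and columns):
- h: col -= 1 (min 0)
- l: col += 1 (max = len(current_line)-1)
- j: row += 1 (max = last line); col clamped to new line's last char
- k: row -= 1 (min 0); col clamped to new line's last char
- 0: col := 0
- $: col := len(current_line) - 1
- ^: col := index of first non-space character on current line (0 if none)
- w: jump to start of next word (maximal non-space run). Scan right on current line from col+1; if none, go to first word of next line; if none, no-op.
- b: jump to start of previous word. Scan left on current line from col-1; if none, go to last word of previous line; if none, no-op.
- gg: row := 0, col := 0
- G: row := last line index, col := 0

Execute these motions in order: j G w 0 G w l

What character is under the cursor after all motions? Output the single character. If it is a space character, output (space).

Answer: o

Derivation:
After 1 (j): row=1 col=0 char='g'
After 2 (G): row=2 col=0 char='f'
After 3 (w): row=2 col=6 char='r'
After 4 (0): row=2 col=0 char='f'
After 5 (G): row=2 col=0 char='f'
After 6 (w): row=2 col=6 char='r'
After 7 (l): row=2 col=7 char='o'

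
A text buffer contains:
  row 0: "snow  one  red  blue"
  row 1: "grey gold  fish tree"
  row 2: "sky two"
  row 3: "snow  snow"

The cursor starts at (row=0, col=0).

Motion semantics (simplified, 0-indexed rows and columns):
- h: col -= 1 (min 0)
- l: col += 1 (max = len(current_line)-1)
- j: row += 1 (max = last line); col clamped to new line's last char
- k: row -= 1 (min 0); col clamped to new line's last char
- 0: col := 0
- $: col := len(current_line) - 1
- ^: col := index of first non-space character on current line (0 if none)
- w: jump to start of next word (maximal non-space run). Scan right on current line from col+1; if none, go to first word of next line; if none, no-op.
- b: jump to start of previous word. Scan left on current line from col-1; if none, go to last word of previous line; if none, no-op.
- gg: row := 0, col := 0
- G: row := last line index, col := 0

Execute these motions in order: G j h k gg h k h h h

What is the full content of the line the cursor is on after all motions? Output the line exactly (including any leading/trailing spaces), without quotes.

After 1 (G): row=3 col=0 char='s'
After 2 (j): row=3 col=0 char='s'
After 3 (h): row=3 col=0 char='s'
After 4 (k): row=2 col=0 char='s'
After 5 (gg): row=0 col=0 char='s'
After 6 (h): row=0 col=0 char='s'
After 7 (k): row=0 col=0 char='s'
After 8 (h): row=0 col=0 char='s'
After 9 (h): row=0 col=0 char='s'
After 10 (h): row=0 col=0 char='s'

Answer: snow  one  red  blue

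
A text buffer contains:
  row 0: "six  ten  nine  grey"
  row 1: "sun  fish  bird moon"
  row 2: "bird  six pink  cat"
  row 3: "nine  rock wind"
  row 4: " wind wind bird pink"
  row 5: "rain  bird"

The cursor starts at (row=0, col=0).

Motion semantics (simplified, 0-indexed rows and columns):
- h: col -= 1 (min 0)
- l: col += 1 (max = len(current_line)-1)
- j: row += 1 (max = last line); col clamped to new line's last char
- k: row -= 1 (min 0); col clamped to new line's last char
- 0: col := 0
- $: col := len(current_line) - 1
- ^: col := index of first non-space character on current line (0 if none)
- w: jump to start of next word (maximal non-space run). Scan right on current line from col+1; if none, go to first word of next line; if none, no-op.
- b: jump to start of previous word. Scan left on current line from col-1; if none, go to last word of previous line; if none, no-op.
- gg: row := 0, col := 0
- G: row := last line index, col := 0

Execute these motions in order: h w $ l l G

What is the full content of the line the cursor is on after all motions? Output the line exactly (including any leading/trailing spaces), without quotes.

After 1 (h): row=0 col=0 char='s'
After 2 (w): row=0 col=5 char='t'
After 3 ($): row=0 col=19 char='y'
After 4 (l): row=0 col=19 char='y'
After 5 (l): row=0 col=19 char='y'
After 6 (G): row=5 col=0 char='r'

Answer: rain  bird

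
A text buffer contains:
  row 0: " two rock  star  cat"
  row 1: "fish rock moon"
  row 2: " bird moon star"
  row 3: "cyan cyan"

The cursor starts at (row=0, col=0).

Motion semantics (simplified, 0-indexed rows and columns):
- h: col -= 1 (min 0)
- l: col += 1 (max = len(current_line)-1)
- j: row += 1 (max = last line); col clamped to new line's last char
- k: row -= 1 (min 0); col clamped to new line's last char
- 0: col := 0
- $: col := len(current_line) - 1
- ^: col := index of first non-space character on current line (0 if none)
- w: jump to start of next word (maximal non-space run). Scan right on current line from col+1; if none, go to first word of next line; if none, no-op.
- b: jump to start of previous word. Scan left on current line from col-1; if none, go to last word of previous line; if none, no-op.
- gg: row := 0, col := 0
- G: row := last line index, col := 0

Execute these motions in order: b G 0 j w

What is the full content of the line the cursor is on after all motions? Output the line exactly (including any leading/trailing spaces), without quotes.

After 1 (b): row=0 col=0 char='_'
After 2 (G): row=3 col=0 char='c'
After 3 (0): row=3 col=0 char='c'
After 4 (j): row=3 col=0 char='c'
After 5 (w): row=3 col=5 char='c'

Answer: cyan cyan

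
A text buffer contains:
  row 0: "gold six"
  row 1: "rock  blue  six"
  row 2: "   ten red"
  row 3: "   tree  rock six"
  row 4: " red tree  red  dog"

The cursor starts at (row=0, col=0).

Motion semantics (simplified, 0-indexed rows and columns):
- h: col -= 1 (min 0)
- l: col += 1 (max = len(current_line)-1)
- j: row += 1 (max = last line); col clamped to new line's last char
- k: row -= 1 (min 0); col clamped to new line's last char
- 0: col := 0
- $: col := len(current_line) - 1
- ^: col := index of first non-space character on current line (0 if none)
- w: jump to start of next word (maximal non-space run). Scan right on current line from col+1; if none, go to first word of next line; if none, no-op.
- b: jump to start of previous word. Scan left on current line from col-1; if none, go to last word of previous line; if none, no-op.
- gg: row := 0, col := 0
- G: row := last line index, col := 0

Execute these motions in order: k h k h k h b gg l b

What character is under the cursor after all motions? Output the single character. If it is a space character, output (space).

After 1 (k): row=0 col=0 char='g'
After 2 (h): row=0 col=0 char='g'
After 3 (k): row=0 col=0 char='g'
After 4 (h): row=0 col=0 char='g'
After 5 (k): row=0 col=0 char='g'
After 6 (h): row=0 col=0 char='g'
After 7 (b): row=0 col=0 char='g'
After 8 (gg): row=0 col=0 char='g'
After 9 (l): row=0 col=1 char='o'
After 10 (b): row=0 col=0 char='g'

Answer: g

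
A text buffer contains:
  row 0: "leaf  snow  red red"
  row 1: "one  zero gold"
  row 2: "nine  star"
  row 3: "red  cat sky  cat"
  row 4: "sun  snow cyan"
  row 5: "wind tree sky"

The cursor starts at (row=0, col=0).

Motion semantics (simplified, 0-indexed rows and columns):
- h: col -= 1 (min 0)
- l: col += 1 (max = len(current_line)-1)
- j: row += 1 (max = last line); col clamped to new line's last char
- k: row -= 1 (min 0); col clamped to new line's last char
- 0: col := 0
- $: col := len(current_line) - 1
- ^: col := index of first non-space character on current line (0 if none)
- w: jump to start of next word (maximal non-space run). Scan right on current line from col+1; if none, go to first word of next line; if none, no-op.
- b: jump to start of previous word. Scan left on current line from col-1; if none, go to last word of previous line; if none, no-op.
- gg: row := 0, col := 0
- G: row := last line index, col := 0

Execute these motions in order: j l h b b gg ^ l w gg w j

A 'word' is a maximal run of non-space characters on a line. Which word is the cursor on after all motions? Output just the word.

Answer: zero

Derivation:
After 1 (j): row=1 col=0 char='o'
After 2 (l): row=1 col=1 char='n'
After 3 (h): row=1 col=0 char='o'
After 4 (b): row=0 col=16 char='r'
After 5 (b): row=0 col=12 char='r'
After 6 (gg): row=0 col=0 char='l'
After 7 (^): row=0 col=0 char='l'
After 8 (l): row=0 col=1 char='e'
After 9 (w): row=0 col=6 char='s'
After 10 (gg): row=0 col=0 char='l'
After 11 (w): row=0 col=6 char='s'
After 12 (j): row=1 col=6 char='e'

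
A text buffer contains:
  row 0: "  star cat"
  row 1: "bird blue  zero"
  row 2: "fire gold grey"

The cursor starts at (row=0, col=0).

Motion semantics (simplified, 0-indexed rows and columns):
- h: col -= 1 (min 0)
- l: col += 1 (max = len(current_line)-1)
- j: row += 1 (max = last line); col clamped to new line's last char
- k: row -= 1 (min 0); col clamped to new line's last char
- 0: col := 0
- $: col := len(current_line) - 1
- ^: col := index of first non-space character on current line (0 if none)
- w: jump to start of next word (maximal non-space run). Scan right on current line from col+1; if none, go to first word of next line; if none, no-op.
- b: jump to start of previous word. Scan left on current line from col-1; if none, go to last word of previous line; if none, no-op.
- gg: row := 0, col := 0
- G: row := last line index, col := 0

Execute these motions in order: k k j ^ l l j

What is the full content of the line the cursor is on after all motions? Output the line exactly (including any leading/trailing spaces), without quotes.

Answer: fire gold grey

Derivation:
After 1 (k): row=0 col=0 char='_'
After 2 (k): row=0 col=0 char='_'
After 3 (j): row=1 col=0 char='b'
After 4 (^): row=1 col=0 char='b'
After 5 (l): row=1 col=1 char='i'
After 6 (l): row=1 col=2 char='r'
After 7 (j): row=2 col=2 char='r'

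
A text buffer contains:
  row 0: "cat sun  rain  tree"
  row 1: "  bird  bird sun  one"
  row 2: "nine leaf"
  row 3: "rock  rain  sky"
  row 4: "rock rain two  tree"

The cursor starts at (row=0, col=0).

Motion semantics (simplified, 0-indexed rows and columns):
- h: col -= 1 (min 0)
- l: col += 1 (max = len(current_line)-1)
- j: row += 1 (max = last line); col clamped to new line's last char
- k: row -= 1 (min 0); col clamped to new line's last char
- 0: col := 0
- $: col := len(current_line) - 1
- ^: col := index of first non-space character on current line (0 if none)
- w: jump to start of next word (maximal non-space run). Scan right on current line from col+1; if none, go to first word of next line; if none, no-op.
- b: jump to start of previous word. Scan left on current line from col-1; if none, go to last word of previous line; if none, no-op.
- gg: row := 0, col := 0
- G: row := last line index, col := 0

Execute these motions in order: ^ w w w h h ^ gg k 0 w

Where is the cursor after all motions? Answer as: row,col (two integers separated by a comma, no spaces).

After 1 (^): row=0 col=0 char='c'
After 2 (w): row=0 col=4 char='s'
After 3 (w): row=0 col=9 char='r'
After 4 (w): row=0 col=15 char='t'
After 5 (h): row=0 col=14 char='_'
After 6 (h): row=0 col=13 char='_'
After 7 (^): row=0 col=0 char='c'
After 8 (gg): row=0 col=0 char='c'
After 9 (k): row=0 col=0 char='c'
After 10 (0): row=0 col=0 char='c'
After 11 (w): row=0 col=4 char='s'

Answer: 0,4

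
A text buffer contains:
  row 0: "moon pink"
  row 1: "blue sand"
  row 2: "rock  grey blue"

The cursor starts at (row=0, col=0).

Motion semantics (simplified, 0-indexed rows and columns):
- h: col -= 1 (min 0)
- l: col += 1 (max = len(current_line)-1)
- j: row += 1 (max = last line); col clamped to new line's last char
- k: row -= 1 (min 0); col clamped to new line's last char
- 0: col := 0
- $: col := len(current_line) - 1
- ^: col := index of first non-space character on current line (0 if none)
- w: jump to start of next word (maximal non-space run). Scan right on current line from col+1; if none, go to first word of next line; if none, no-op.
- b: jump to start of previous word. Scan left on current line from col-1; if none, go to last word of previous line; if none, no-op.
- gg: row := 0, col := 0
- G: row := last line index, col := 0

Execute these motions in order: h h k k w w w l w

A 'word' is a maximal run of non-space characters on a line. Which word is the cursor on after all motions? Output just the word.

Answer: rock

Derivation:
After 1 (h): row=0 col=0 char='m'
After 2 (h): row=0 col=0 char='m'
After 3 (k): row=0 col=0 char='m'
After 4 (k): row=0 col=0 char='m'
After 5 (w): row=0 col=5 char='p'
After 6 (w): row=1 col=0 char='b'
After 7 (w): row=1 col=5 char='s'
After 8 (l): row=1 col=6 char='a'
After 9 (w): row=2 col=0 char='r'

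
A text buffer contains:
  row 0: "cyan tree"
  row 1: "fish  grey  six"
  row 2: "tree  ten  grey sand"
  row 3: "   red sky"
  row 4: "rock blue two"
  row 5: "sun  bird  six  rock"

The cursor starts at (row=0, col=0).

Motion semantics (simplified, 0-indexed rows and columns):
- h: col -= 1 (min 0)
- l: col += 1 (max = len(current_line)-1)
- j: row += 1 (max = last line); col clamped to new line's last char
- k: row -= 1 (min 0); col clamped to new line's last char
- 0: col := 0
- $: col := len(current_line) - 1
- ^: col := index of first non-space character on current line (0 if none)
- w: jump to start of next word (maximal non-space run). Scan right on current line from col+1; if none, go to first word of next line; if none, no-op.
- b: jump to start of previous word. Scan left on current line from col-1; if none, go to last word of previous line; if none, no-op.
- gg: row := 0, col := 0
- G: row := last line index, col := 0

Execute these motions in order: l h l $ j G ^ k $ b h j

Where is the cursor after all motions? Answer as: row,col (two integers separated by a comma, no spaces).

After 1 (l): row=0 col=1 char='y'
After 2 (h): row=0 col=0 char='c'
After 3 (l): row=0 col=1 char='y'
After 4 ($): row=0 col=8 char='e'
After 5 (j): row=1 col=8 char='e'
After 6 (G): row=5 col=0 char='s'
After 7 (^): row=5 col=0 char='s'
After 8 (k): row=4 col=0 char='r'
After 9 ($): row=4 col=12 char='o'
After 10 (b): row=4 col=10 char='t'
After 11 (h): row=4 col=9 char='_'
After 12 (j): row=5 col=9 char='_'

Answer: 5,9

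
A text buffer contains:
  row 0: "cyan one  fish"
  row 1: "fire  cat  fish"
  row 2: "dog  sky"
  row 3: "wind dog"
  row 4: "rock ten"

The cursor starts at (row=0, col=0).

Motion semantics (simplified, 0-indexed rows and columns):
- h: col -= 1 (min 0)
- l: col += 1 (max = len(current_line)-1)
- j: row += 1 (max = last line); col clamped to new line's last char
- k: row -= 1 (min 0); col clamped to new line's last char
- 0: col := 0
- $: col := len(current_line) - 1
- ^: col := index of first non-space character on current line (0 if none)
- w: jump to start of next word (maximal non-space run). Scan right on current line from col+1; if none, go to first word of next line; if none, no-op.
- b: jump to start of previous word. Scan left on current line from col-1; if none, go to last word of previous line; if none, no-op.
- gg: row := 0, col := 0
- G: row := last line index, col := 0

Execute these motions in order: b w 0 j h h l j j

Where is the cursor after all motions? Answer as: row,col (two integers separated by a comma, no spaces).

Answer: 3,1

Derivation:
After 1 (b): row=0 col=0 char='c'
After 2 (w): row=0 col=5 char='o'
After 3 (0): row=0 col=0 char='c'
After 4 (j): row=1 col=0 char='f'
After 5 (h): row=1 col=0 char='f'
After 6 (h): row=1 col=0 char='f'
After 7 (l): row=1 col=1 char='i'
After 8 (j): row=2 col=1 char='o'
After 9 (j): row=3 col=1 char='i'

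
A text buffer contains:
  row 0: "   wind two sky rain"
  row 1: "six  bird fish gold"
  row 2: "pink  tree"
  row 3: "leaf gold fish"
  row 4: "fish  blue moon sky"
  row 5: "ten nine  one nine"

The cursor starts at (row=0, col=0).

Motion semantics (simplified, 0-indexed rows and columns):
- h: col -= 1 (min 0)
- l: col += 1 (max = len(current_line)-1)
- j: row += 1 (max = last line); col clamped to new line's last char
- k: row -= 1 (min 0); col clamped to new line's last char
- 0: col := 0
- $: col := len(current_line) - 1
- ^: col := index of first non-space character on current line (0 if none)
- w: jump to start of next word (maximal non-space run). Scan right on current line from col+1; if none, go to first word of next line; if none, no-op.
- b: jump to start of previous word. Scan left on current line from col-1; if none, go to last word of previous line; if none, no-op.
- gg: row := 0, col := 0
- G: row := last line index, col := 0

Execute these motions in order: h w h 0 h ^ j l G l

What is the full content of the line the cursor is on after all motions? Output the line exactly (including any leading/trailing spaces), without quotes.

Answer: ten nine  one nine

Derivation:
After 1 (h): row=0 col=0 char='_'
After 2 (w): row=0 col=3 char='w'
After 3 (h): row=0 col=2 char='_'
After 4 (0): row=0 col=0 char='_'
After 5 (h): row=0 col=0 char='_'
After 6 (^): row=0 col=3 char='w'
After 7 (j): row=1 col=3 char='_'
After 8 (l): row=1 col=4 char='_'
After 9 (G): row=5 col=0 char='t'
After 10 (l): row=5 col=1 char='e'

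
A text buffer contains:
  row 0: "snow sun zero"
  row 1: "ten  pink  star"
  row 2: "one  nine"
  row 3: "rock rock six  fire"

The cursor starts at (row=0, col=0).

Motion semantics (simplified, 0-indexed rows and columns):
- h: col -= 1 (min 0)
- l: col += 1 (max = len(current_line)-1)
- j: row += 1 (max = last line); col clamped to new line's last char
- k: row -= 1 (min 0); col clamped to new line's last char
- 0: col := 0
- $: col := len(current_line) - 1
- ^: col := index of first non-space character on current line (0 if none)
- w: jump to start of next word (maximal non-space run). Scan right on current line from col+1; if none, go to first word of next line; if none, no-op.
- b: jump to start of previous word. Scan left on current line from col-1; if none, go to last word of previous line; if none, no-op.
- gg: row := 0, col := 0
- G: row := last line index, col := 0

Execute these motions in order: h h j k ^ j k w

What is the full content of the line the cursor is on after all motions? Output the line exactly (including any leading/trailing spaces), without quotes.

After 1 (h): row=0 col=0 char='s'
After 2 (h): row=0 col=0 char='s'
After 3 (j): row=1 col=0 char='t'
After 4 (k): row=0 col=0 char='s'
After 5 (^): row=0 col=0 char='s'
After 6 (j): row=1 col=0 char='t'
After 7 (k): row=0 col=0 char='s'
After 8 (w): row=0 col=5 char='s'

Answer: snow sun zero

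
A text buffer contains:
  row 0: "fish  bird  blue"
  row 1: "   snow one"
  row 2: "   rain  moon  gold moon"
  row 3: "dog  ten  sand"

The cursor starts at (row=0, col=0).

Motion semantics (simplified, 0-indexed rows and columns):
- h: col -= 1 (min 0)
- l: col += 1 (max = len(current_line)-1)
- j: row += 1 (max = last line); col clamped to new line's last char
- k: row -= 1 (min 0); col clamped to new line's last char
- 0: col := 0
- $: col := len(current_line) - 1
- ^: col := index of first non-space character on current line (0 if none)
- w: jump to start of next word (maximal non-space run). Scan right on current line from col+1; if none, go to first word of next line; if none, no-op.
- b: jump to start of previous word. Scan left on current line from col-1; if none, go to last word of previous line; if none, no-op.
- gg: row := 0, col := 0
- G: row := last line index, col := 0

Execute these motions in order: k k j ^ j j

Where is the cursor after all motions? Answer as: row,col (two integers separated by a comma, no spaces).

After 1 (k): row=0 col=0 char='f'
After 2 (k): row=0 col=0 char='f'
After 3 (j): row=1 col=0 char='_'
After 4 (^): row=1 col=3 char='s'
After 5 (j): row=2 col=3 char='r'
After 6 (j): row=3 col=3 char='_'

Answer: 3,3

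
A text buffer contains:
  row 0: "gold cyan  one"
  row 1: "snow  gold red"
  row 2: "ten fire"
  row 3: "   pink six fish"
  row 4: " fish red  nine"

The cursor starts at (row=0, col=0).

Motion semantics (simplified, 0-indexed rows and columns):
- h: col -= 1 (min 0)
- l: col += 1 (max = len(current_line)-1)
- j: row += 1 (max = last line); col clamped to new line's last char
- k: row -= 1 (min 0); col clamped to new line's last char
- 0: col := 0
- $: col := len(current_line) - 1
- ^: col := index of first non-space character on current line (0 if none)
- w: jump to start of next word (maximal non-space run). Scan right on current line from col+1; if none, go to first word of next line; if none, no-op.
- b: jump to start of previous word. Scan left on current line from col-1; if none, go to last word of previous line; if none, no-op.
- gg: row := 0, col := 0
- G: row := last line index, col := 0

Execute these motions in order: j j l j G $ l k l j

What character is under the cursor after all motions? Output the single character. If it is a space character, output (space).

After 1 (j): row=1 col=0 char='s'
After 2 (j): row=2 col=0 char='t'
After 3 (l): row=2 col=1 char='e'
After 4 (j): row=3 col=1 char='_'
After 5 (G): row=4 col=0 char='_'
After 6 ($): row=4 col=14 char='e'
After 7 (l): row=4 col=14 char='e'
After 8 (k): row=3 col=14 char='s'
After 9 (l): row=3 col=15 char='h'
After 10 (j): row=4 col=14 char='e'

Answer: e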